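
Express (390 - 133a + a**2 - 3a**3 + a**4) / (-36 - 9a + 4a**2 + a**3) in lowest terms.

(-130 + a + a**3)/(12 + 7a + a**2)

By polynomial division,
  a**4 - 3a**3 + a**2 - 133a + 390 = (a - 7)(a**3 + 4a**2 - 9a - 36) + (38a**2 - 160a + 138)
  a**3 + 4a**2 - 9a - 36 = ((1/38)a + 78/361)(38a**2 - 160a + 138) + ((7920/361)a - 23760/361)
  38a**2 - 160a + 138 = ((6859/3960)a - 8303/3960)((7920/361)a - 23760/361) + (0)
Last nonzero remainder: (7920/361)a - 23760/361. Dividing through by 7920/361 gives the monic gcd a - 3.
Cancel a - 3 from numerator and denominator to get the reduced form.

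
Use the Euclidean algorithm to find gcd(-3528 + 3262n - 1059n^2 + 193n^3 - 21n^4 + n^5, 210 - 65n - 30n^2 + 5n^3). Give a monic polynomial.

Repeated division with remainder:
  n^5 - 21n^4 + 193n^3 - 1059n^2 + 3262n - 3528 = ((1/5)n^2 - 3n + 116/5)(5n^3 - 30n^2 - 65n + 210) + (-600n^2 + 5400n - 8400)
  5n^3 - 30n^2 - 65n + 210 = (-(1/120)n - 1/40)(-600n^2 + 5400n - 8400) + (0)
Last nonzero remainder: -600n^2 + 5400n - 8400. Dividing through by -600 gives the monic gcd n^2 - 9n + 14.

14 - 9n + n^2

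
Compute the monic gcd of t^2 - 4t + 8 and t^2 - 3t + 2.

1

Repeated division with remainder:
  t^2 - 4t + 8 = (t^2 - 3t + 2) + (-t + 6)
  t^2 - 3t + 2 = (-t - 3)(-t + 6) + (20)
  -t + 6 = (-(1/20)t + 3/10)(20) + (0)
The last nonzero remainder is the constant 20, so the polynomials are coprime and gcd = 1.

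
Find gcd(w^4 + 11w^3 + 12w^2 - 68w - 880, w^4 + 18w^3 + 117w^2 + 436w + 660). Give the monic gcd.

w^3 + 15w^2 + 72w + 220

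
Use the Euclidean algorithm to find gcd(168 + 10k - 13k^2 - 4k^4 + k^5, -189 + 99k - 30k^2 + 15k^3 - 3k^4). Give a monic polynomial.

Repeated division with remainder:
  k^5 - 4k^4 - 13k^2 + 10k + 168 = (-(1/3)k - 1/3)(-3k^4 + 15k^3 - 30k^2 + 99k - 189) + (-5k^3 + 10k^2 - 20k + 105)
  -3k^4 + 15k^3 - 30k^2 + 99k - 189 = ((3/5)k - 9/5)(-5k^3 + 10k^2 - 20k + 105) + (0)
Last nonzero remainder: -5k^3 + 10k^2 - 20k + 105. Dividing through by -5 gives the monic gcd k^3 - 2k^2 + 4k - 21.

-21 + 4k - 2k^2 + k^3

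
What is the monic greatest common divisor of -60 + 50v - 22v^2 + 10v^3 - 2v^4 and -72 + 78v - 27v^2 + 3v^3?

6 - 5v + v^2

Apply the Euclidean algorithm:
  -2v^4 + 10v^3 - 22v^2 + 50v - 60 = (-(2/3)v - 8/3)(3v^3 - 27v^2 + 78v - 72) + (-42v^2 + 210v - 252)
  3v^3 - 27v^2 + 78v - 72 = (-(1/14)v + 2/7)(-42v^2 + 210v - 252) + (0)
Last nonzero remainder: -42v^2 + 210v - 252. Dividing through by -42 gives the monic gcd v^2 - 5v + 6.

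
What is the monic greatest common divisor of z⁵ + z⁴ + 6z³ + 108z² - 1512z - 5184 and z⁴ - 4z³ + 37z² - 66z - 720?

Apply the Euclidean algorithm:
  z⁵ + z⁴ + 6z³ + 108z² - 1512z - 5184 = (z + 5)(z⁴ - 4z³ + 37z² - 66z - 720) + (-11z³ - 11z² - 462z - 1584)
  z⁴ - 4z³ + 37z² - 66z - 720 = (-(1/11)z + 5/11)(-11z³ - 11z² - 462z - 1584) + (0)
Last nonzero remainder: -11z³ - 11z² - 462z - 1584. Dividing through by -11 gives the monic gcd z³ + z² + 42z + 144.

z³ + z² + 42z + 144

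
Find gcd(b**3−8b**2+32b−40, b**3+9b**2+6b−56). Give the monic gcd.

b−2

By polynomial division,
  b**3−8b**2+32b−40 = (b**3+9b**2+6b−56) + (−17b**2+26b+16)
  b**3+9b**2+6b−56 = (−(1/17)b−179/289)(−17b**2+26b+16) + ((6660/289)b−13320/289)
  −17b**2+26b+16 = (−(4913/6660)b−578/1665)((6660/289)b−13320/289) + (0)
Last nonzero remainder: (6660/289)b−13320/289. Dividing through by 6660/289 gives the monic gcd b−2.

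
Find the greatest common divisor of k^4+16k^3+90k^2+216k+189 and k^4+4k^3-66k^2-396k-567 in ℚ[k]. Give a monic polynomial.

k^3+13k^2+51k+63

Apply the Euclidean algorithm:
  k^4+16k^3+90k^2+216k+189 = (k^4+4k^3-66k^2-396k-567) + (12k^3+156k^2+612k+756)
  k^4+4k^3-66k^2-396k-567 = ((1/12)k-3/4)(12k^3+156k^2+612k+756) + (0)
Last nonzero remainder: 12k^3+156k^2+612k+756. Dividing through by 12 gives the monic gcd k^3+13k^2+51k+63.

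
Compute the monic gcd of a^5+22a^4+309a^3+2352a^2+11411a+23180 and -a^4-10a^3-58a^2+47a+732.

Apply the Euclidean algorithm:
  a^5+22a^4+309a^3+2352a^2+11411a+23180 = (-a-12)(-a^4-10a^3-58a^2+47a+732) + (131a^3+1703a^2+12707a+31964)
  -a^4-10a^3-58a^2+47a+732 = (-(1/131)a+3/131)(131a^3+1703a^2+12707a+31964) + (0)
Last nonzero remainder: 131a^3+1703a^2+12707a+31964. Dividing through by 131 gives the monic gcd a^3+13a^2+97a+244.

a^3+13a^2+97a+244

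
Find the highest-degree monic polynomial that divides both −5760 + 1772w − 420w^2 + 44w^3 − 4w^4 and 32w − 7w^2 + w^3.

32 − 7w + w^2

Euclidean algorithm in ℚ[w]:
  −4w^4 + 44w^3 − 420w^2 + 1772w − 5760 = (−4w + 16)(w^3 − 7w^2 + 32w) + (−180w^2 + 1260w − 5760)
  w^3 − 7w^2 + 32w = (−(1/180)w)(−180w^2 + 1260w − 5760) + (0)
Last nonzero remainder: −180w^2 + 1260w − 5760. Dividing through by −180 gives the monic gcd w^2 − 7w + 32.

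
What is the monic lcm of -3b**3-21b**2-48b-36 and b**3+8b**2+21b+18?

Repeated division with remainder:
  -3b**3-21b**2-48b-36 = (-3)(b**3+8b**2+21b+18) + (3b**2+15b+18)
  b**3+8b**2+21b+18 = ((1/3)b+1)(3b**2+15b+18) + (0)
Last nonzero remainder: 3b**2+15b+18. Dividing through by 3 gives the monic gcd b**2+5b+6.
Then lcm(f, g) = f·g / gcd(f, g); expanding and making the result monic gives the answer.

b**4+10b**3+37b**2+60b+36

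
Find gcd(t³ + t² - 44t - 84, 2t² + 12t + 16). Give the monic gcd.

Apply the Euclidean algorithm:
  t³ + t² - 44t - 84 = ((1/2)t - 5/2)(2t² + 12t + 16) + (-22t - 44)
  2t² + 12t + 16 = (-(1/11)t - 4/11)(-22t - 44) + (0)
Last nonzero remainder: -22t - 44. Dividing through by -22 gives the monic gcd t + 2.

t + 2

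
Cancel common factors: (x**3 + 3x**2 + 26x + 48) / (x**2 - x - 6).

Repeated division with remainder:
  x**3 + 3x**2 + 26x + 48 = (x + 4)(x**2 - x - 6) + (36x + 72)
  x**2 - x - 6 = ((1/36)x - 1/12)(36x + 72) + (0)
Last nonzero remainder: 36x + 72. Dividing through by 36 gives the monic gcd x + 2.
Cancel x + 2 from numerator and denominator to get the reduced form.

(x**2 + x + 24)/(x - 3)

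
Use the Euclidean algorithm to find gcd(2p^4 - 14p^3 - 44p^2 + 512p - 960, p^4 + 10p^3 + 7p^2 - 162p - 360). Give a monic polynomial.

p^2 + 2p - 24

By polynomial division,
  2p^4 - 14p^3 - 44p^2 + 512p - 960 = (2)(p^4 + 10p^3 + 7p^2 - 162p - 360) + (-34p^3 - 58p^2 + 836p - 240)
  p^4 + 10p^3 + 7p^2 - 162p - 360 = (-(1/34)p - 141/578)(-34p^3 - 58p^2 + 836p - 240) + ((5040/289)p^2 + (10080/289)p - 120960/289)
  -34p^3 - 58p^2 + 836p - 240 = (-(4913/2520)p + 289/504)((5040/289)p^2 + (10080/289)p - 120960/289) + (0)
Last nonzero remainder: (5040/289)p^2 + (10080/289)p - 120960/289. Dividing through by 5040/289 gives the monic gcd p^2 + 2p - 24.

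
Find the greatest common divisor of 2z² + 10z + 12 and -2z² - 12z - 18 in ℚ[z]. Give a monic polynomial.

z + 3

Apply the Euclidean algorithm:
  2z² + 10z + 12 = (-1)(-2z² - 12z - 18) + (-2z - 6)
  -2z² - 12z - 18 = (z + 3)(-2z - 6) + (0)
Last nonzero remainder: -2z - 6. Dividing through by -2 gives the monic gcd z + 3.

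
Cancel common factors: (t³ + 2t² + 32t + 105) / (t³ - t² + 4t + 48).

(t² - t + 35)/(t² - 4t + 16)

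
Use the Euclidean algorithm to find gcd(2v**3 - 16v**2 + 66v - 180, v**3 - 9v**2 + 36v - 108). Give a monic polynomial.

Apply the Euclidean algorithm:
  2v**3 - 16v**2 + 66v - 180 = (2)(v**3 - 9v**2 + 36v - 108) + (2v**2 - 6v + 36)
  v**3 - 9v**2 + 36v - 108 = ((1/2)v - 3)(2v**2 - 6v + 36) + (0)
Last nonzero remainder: 2v**2 - 6v + 36. Dividing through by 2 gives the monic gcd v**2 - 3v + 18.

v**2 - 3v + 18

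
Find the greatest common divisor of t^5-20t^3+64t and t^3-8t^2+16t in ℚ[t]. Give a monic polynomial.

t^2-4t

Euclidean algorithm in ℚ[t]:
  t^5-20t^3+64t = (t^2+8t+28)(t^3-8t^2+16t) + (96t^2-384t)
  t^3-8t^2+16t = ((1/96)t-1/24)(96t^2-384t) + (0)
Last nonzero remainder: 96t^2-384t. Dividing through by 96 gives the monic gcd t^2-4t.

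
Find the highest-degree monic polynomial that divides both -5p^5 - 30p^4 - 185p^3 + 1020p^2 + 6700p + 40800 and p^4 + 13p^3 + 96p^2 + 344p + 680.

Repeated division with remainder:
  -5p^5 - 30p^4 - 185p^3 + 1020p^2 + 6700p + 40800 = (-5p + 35)(p^4 + 13p^3 + 96p^2 + 344p + 680) + (-160p^3 - 620p^2 - 1940p + 17000)
  p^4 + 13p^3 + 96p^2 + 344p + 680 = (-(1/160)p - 73/1280)(-160p^3 - 620p^2 - 1940p + 17000) + ((3105/64)p^2 + (21735/64)p + 52785/32)
  -160p^3 - 620p^2 - 1940p + 17000 = (-(2048/621)p + 6400/621)((3105/64)p^2 + (21735/64)p + 52785/32) + (0)
Last nonzero remainder: (3105/64)p^2 + (21735/64)p + 52785/32. Dividing through by 3105/64 gives the monic gcd p^2 + 7p + 34.

p^2 + 7p + 34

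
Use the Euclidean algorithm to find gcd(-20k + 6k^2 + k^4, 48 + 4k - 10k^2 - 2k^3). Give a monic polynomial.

Repeated division with remainder:
  k^4 + 6k^2 - 20k = (-(1/2)k + 5/2)(-2k^3 - 10k^2 + 4k + 48) + (33k^2 - 6k - 120)
  -2k^3 - 10k^2 + 4k + 48 = (-(2/33)k - 38/121)(33k^2 - 6k - 120) + (-(624/121)k + 1248/121)
  33k^2 - 6k - 120 = (-(1331/208)k - 605/52)(-(624/121)k + 1248/121) + (0)
Last nonzero remainder: -(624/121)k + 1248/121. Dividing through by -624/121 gives the monic gcd k - 2.

-2 + k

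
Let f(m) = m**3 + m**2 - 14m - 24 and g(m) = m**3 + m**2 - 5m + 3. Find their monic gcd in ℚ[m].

m + 3

By polynomial division,
  m**3 + m**2 - 14m - 24 = (m**3 + m**2 - 5m + 3) + (-9m - 27)
  m**3 + m**2 - 5m + 3 = (-(1/9)m**2 + (2/9)m - 1/9)(-9m - 27) + (0)
Last nonzero remainder: -9m - 27. Dividing through by -9 gives the monic gcd m + 3.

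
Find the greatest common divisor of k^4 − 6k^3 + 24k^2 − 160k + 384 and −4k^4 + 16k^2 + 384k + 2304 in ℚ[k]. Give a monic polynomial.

By polynomial division,
  k^4 − 6k^3 + 24k^2 − 160k + 384 = (−1/4)(−4k^4 + 16k^2 + 384k + 2304) + (−6k^3 + 28k^2 − 64k + 960)
  −4k^4 + 16k^2 + 384k + 2304 = ((2/3)k + 28/9)(−6k^3 + 28k^2 − 64k + 960) + (−(256/9)k^2 − (512/9)k − 2048/3)
  −6k^3 + 28k^2 − 64k + 960 = ((27/128)k − 45/32)(−(256/9)k^2 − (512/9)k − 2048/3) + (0)
Last nonzero remainder: −(256/9)k^2 − (512/9)k − 2048/3. Dividing through by −256/9 gives the monic gcd k^2 + 2k + 24.

k^2 + 2k + 24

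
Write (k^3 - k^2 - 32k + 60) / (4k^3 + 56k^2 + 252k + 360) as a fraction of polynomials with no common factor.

Euclidean algorithm in ℚ[k]:
  k^3 - k^2 - 32k + 60 = (1/4)(4k^3 + 56k^2 + 252k + 360) + (-15k^2 - 95k - 30)
  4k^3 + 56k^2 + 252k + 360 = (-(4/15)k - 92/45)(-15k^2 - 95k - 30) + ((448/9)k + 896/3)
  -15k^2 - 95k - 30 = (-(135/448)k - 45/448)((448/9)k + 896/3) + (0)
Last nonzero remainder: (448/9)k + 896/3. Dividing through by 448/9 gives the monic gcd k + 6.
Cancel k + 6 from numerator and denominator to get the reduced form.

(k^2 - 7k + 10)/(4k^2 + 32k + 60)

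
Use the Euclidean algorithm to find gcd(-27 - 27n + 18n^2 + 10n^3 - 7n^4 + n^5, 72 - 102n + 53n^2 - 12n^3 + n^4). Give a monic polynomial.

9 - 6n + n^2

Euclidean algorithm in ℚ[n]:
  n^5 - 7n^4 + 10n^3 + 18n^2 - 27n - 27 = (n + 5)(n^4 - 12n^3 + 53n^2 - 102n + 72) + (17n^3 - 145n^2 + 411n - 387)
  n^4 - 12n^3 + 53n^2 - 102n + 72 = ((1/17)n - 59/289)(17n^3 - 145n^2 + 411n - 387) + (-(225/289)n^2 + (1350/289)n - 2025/289)
  17n^3 - 145n^2 + 411n - 387 = (-(4913/225)n + 12427/225)(-(225/289)n^2 + (1350/289)n - 2025/289) + (0)
Last nonzero remainder: -(225/289)n^2 + (1350/289)n - 2025/289. Dividing through by -225/289 gives the monic gcd n^2 - 6n + 9.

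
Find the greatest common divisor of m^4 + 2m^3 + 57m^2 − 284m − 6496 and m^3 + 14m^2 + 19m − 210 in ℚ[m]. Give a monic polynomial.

m + 7

Euclidean algorithm in ℚ[m]:
  m^4 + 2m^3 + 57m^2 − 284m − 6496 = (m − 12)(m^3 + 14m^2 + 19m − 210) + (206m^2 + 154m − 9016)
  m^3 + 14m^2 + 19m − 210 = ((1/206)m + 1365/21218)(206m^2 + 154m − 9016) + ((560790/10609)m + 3925530/10609)
  206m^2 + 154m − 9016 = ((1092727/280395)m − 6832196/280395)((560790/10609)m + 3925530/10609) + (0)
Last nonzero remainder: (560790/10609)m + 3925530/10609. Dividing through by 560790/10609 gives the monic gcd m + 7.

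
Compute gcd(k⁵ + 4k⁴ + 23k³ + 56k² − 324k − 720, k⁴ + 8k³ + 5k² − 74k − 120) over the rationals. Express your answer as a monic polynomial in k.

Apply the Euclidean algorithm:
  k⁵ + 4k⁴ + 23k³ + 56k² − 324k − 720 = (k − 4)(k⁴ + 8k³ + 5k² − 74k − 120) + (50k³ + 150k² − 500k − 1200)
  k⁴ + 8k³ + 5k² − 74k − 120 = ((1/50)k + 1/10)(50k³ + 150k² − 500k − 1200) + (0)
Last nonzero remainder: 50k³ + 150k² − 500k − 1200. Dividing through by 50 gives the monic gcd k³ + 3k² − 10k − 24.

k³ + 3k² − 10k − 24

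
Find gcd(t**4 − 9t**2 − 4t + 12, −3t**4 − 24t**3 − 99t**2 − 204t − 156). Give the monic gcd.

Repeated division with remainder:
  t**4 − 9t**2 − 4t + 12 = (−1/3)(−3t**4 − 24t**3 − 99t**2 − 204t − 156) + (−8t**3 − 42t**2 − 72t − 40)
  −3t**4 − 24t**3 − 99t**2 − 204t − 156 = ((3/8)t + 33/32)(−8t**3 − 42t**2 − 72t − 40) + (−(459/16)t**2 − (459/4)t − 459/4)
  −8t**3 − 42t**2 − 72t − 40 = ((128/459)t + 160/459)(−(459/16)t**2 − (459/4)t − 459/4) + (0)
Last nonzero remainder: −(459/16)t**2 − (459/4)t − 459/4. Dividing through by −459/16 gives the monic gcd t**2 + 4t + 4.

t**2 + 4t + 4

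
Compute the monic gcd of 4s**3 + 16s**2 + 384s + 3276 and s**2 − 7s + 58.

1

Apply the Euclidean algorithm:
  4s**3 + 16s**2 + 384s + 3276 = (4s + 44)(s**2 − 7s + 58) + (460s + 724)
  s**2 − 7s + 58 = ((1/460)s − 493/26450)(460s + 724) + (945516/13225)
  460s + 724 = ((1520875/236379)s + 2393725/236379)(945516/13225) + (0)
The last nonzero remainder is the constant 945516/13225, so the polynomials are coprime and gcd = 1.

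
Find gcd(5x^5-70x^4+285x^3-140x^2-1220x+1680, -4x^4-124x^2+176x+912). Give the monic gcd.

x^2-x-6

Euclidean algorithm in ℚ[x]:
  5x^5-70x^4+285x^3-140x^2-1220x+1680 = (-(5/4)x+35/2)(-4x^4-124x^2+176x+912) + (130x^3+2250x^2-3160x-14280)
  -4x^4-124x^2+176x+912 = (-(2/65)x+90/169)(130x^3+2250x^2-3160x-14280) + (-(239888/169)x^2+(239888/169)x+1439328/169)
  130x^3+2250x^2-3160x-14280 = (-(10985/119944)x-100555/59972)(-(239888/169)x^2+(239888/169)x+1439328/169) + (0)
Last nonzero remainder: -(239888/169)x^2+(239888/169)x+1439328/169. Dividing through by -239888/169 gives the monic gcd x^2-x-6.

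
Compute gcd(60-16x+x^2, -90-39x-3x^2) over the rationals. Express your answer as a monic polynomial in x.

Repeated division with remainder:
  x^2-16x+60 = (-1/3)(-3x^2-39x-90) + (-29x+30)
  -3x^2-39x-90 = ((3/29)x+1221/841)(-29x+30) + (-112320/841)
  -29x+30 = ((24389/112320)x-841/3744)(-112320/841) + (0)
The last nonzero remainder is the constant -112320/841, so the polynomials are coprime and gcd = 1.

1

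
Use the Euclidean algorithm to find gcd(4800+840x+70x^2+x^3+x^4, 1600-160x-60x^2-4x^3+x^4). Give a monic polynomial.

Apply the Euclidean algorithm:
  x^4+x^3+70x^2+840x+4800 = (x^4-4x^3-60x^2-160x+1600) + (5x^3+130x^2+1000x+3200)
  x^4-4x^3-60x^2-160x+1600 = ((1/5)x-6)(5x^3+130x^2+1000x+3200) + (520x^2+5200x+20800)
  5x^3+130x^2+1000x+3200 = ((1/104)x+2/13)(520x^2+5200x+20800) + (0)
Last nonzero remainder: 520x^2+5200x+20800. Dividing through by 520 gives the monic gcd x^2+10x+40.

40+10x+x^2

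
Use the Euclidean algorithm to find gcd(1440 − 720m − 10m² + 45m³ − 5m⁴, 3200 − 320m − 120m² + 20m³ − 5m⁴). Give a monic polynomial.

Euclidean algorithm in ℚ[m]:
  −5m⁴ + 45m³ − 10m² − 720m + 1440 = (−5m⁴ + 20m³ − 120m² − 320m + 3200) + (25m³ + 110m² − 400m − 1760)
  −5m⁴ + 20m³ − 120m² − 320m + 3200 = (−(1/5)m + 42/25)(25m³ + 110m² − 400m − 1760) + (−(1924/5)m² + 30784/5)
  25m³ + 110m² − 400m − 1760 = (−(125/1924)m − 275/962)(−(1924/5)m² + 30784/5) + (0)
Last nonzero remainder: −(1924/5)m² + 30784/5. Dividing through by −1924/5 gives the monic gcd m² − 16.

−16 + m²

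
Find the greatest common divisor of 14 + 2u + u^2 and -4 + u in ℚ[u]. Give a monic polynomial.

1

Repeated division with remainder:
  u^2 + 2u + 14 = (u + 6)(u - 4) + (38)
  u - 4 = ((1/38)u - 2/19)(38) + (0)
The last nonzero remainder is the constant 38, so the polynomials are coprime and gcd = 1.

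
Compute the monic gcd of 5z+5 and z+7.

1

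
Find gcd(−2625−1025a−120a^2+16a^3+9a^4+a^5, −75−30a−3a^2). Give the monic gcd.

25+10a+a^2

Apply the Euclidean algorithm:
  a^5+9a^4+16a^3−120a^2−1025a−2625 = (−(1/3)a^3+(1/3)a^2−(1/3)a+35)(−3a^2−30a−75) + (0)
Last nonzero remainder: −3a^2−30a−75. Dividing through by −3 gives the monic gcd a^2+10a+25.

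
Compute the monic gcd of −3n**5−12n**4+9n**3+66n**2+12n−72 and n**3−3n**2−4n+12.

n**2−4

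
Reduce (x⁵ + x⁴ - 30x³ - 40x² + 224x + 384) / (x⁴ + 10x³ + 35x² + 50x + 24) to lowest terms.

By polynomial division,
  x⁵ + x⁴ - 30x³ - 40x² + 224x + 384 = (x - 9)(x⁴ + 10x³ + 35x² + 50x + 24) + (25x³ + 225x² + 650x + 600)
  x⁴ + 10x³ + 35x² + 50x + 24 = ((1/25)x + 1/25)(25x³ + 225x² + 650x + 600) + (0)
Last nonzero remainder: 25x³ + 225x² + 650x + 600. Dividing through by 25 gives the monic gcd x³ + 9x² + 26x + 24.
Cancel x³ + 9x² + 26x + 24 from numerator and denominator to get the reduced form.

(x² - 8x + 16)/(x + 1)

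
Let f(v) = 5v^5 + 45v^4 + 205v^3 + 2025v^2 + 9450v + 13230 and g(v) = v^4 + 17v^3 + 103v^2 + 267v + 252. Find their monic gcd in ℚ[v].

Repeated division with remainder:
  5v^5 + 45v^4 + 205v^3 + 2025v^2 + 9450v + 13230 = (5v - 40)(v^4 + 17v^3 + 103v^2 + 267v + 252) + (370v^3 + 4810v^2 + 18870v + 23310)
  v^4 + 17v^3 + 103v^2 + 267v + 252 = ((1/370)v + 2/185)(370v^3 + 4810v^2 + 18870v + 23310) + (0)
Last nonzero remainder: 370v^3 + 4810v^2 + 18870v + 23310. Dividing through by 370 gives the monic gcd v^3 + 13v^2 + 51v + 63.

v^3 + 13v^2 + 51v + 63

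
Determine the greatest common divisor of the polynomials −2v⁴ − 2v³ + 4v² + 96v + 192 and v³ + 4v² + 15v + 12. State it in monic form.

Euclidean algorithm in ℚ[v]:
  −2v⁴ − 2v³ + 4v² + 96v + 192 = (−2v + 6)(v³ + 4v² + 15v + 12) + (10v² + 30v + 120)
  v³ + 4v² + 15v + 12 = ((1/10)v + 1/10)(10v² + 30v + 120) + (0)
Last nonzero remainder: 10v² + 30v + 120. Dividing through by 10 gives the monic gcd v² + 3v + 12.

v² + 3v + 12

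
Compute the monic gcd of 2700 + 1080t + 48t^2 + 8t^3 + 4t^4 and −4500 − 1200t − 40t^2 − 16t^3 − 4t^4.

Euclidean algorithm in ℚ[t]:
  4t^4 + 8t^3 + 48t^2 + 1080t + 2700 = (−1)(−4t^4 − 16t^3 − 40t^2 − 1200t − 4500) + (−8t^3 + 8t^2 − 120t − 1800)
  −4t^4 − 16t^3 − 40t^2 − 1200t − 4500 = ((1/2)t + 5/2)(−8t^3 + 8t^2 − 120t − 1800) + (0)
Last nonzero remainder: −8t^3 + 8t^2 − 120t − 1800. Dividing through by −8 gives the monic gcd t^3 − t^2 + 15t + 225.

225 + 15t − t^2 + t^3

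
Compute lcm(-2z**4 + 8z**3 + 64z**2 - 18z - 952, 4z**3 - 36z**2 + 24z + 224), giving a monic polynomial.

By polynomial division,
  -2z**4 + 8z**3 + 64z**2 - 18z - 952 = (-(1/2)z - 5/2)(4z**3 - 36z**2 + 24z + 224) + (-14z**2 + 154z - 392)
  4z**3 - 36z**2 + 24z + 224 = (-(2/7)z - 4/7)(-14z**2 + 154z - 392) + (0)
Last nonzero remainder: -14z**2 + 154z - 392. Dividing through by -14 gives the monic gcd z**2 - 11z + 28.
Then lcm(f, g) = f·g / gcd(f, g); expanding and making the result monic gives the answer.

z**5 - 2z**4 - 40z**3 - 55z**2 + 494z + 952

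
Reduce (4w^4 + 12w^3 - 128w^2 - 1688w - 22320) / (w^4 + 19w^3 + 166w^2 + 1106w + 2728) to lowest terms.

(4w^2 - 4w - 360)/(w^2 + 15w + 44)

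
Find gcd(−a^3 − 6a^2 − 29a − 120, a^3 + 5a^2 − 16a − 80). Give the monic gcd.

a + 5

Repeated division with remainder:
  −a^3 − 6a^2 − 29a − 120 = (−1)(a^3 + 5a^2 − 16a − 80) + (−a^2 − 45a − 200)
  a^3 + 5a^2 − 16a − 80 = (−a + 40)(−a^2 − 45a − 200) + (1584a + 7920)
  −a^2 − 45a − 200 = (−(1/1584)a − 5/198)(1584a + 7920) + (0)
Last nonzero remainder: 1584a + 7920. Dividing through by 1584 gives the monic gcd a + 5.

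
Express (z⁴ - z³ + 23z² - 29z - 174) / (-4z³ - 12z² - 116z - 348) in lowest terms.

By polynomial division,
  z⁴ - z³ + 23z² - 29z - 174 = (-(1/4)z + 1)(-4z³ - 12z² - 116z - 348) + (6z² + 174)
  -4z³ - 12z² - 116z - 348 = (-(2/3)z - 2)(6z² + 174) + (0)
Last nonzero remainder: 6z² + 174. Dividing through by 6 gives the monic gcd z² + 29.
Cancel z² + 29 from numerator and denominator to get the reduced form.

(-z² + z + 6)/(4z + 12)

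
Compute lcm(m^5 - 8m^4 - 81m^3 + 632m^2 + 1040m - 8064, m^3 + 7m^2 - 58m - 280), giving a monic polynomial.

Repeated division with remainder:
  m^5 - 8m^4 - 81m^3 + 632m^2 + 1040m - 8064 = (m^2 - 15m + 82)(m^3 + 7m^2 - 58m - 280) + (-532m^2 + 1596m + 14896)
  m^3 + 7m^2 - 58m - 280 = (-(1/532)m - 5/266)(-532m^2 + 1596m + 14896) + (0)
Last nonzero remainder: -532m^2 + 1596m + 14896. Dividing through by -532 gives the monic gcd m^2 - 3m - 28.
Then lcm(f, g) = f·g / gcd(f, g); expanding and making the result monic gives the answer.

m^6 + 2m^5 - 161m^4 - 178m^3 + 7360m^2 + 2336m - 80640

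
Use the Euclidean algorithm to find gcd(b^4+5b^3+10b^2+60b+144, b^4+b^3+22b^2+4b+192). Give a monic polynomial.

By polynomial division,
  b^4+5b^3+10b^2+60b+144 = (b^4+b^3+22b^2+4b+192) + (4b^3−12b^2+56b−48)
  b^4+b^3+22b^2+4b+192 = ((1/4)b+1)(4b^3−12b^2+56b−48) + (20b^2−40b+240)
  4b^3−12b^2+56b−48 = ((1/5)b−1/5)(20b^2−40b+240) + (0)
Last nonzero remainder: 20b^2−40b+240. Dividing through by 20 gives the monic gcd b^2−2b+12.

b^2−2b+12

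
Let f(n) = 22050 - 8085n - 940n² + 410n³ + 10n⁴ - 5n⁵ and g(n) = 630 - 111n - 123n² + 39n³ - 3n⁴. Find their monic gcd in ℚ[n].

Euclidean algorithm in ℚ[n]:
  -5n⁵ + 10n⁴ + 410n³ - 940n² - 8085n + 22050 = ((5/3)n + 55/3)(-3n⁴ + 39n³ - 123n² - 111n + 630) + (-100n³ + 1500n² - 7100n + 10500)
  -3n⁴ + 39n³ - 123n² - 111n + 630 = ((3/100)n + 3/50)(-100n³ + 1500n² - 7100n + 10500) + (0)
Last nonzero remainder: -100n³ + 1500n² - 7100n + 10500. Dividing through by -100 gives the monic gcd n³ - 15n² + 71n - 105.

-105 + 71n - 15n² + n³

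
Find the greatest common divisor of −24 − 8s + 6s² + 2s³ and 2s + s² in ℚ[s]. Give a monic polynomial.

2 + s

Apply the Euclidean algorithm:
  2s³ + 6s² − 8s − 24 = (2s + 2)(s² + 2s) + (−12s − 24)
  s² + 2s = (−(1/12)s)(−12s − 24) + (0)
Last nonzero remainder: −12s − 24. Dividing through by −12 gives the monic gcd s + 2.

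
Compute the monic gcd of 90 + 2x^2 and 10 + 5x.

1

Euclidean algorithm in ℚ[x]:
  2x^2 + 90 = ((2/5)x - 4/5)(5x + 10) + (98)
  5x + 10 = ((5/98)x + 5/49)(98) + (0)
The last nonzero remainder is the constant 98, so the polynomials are coprime and gcd = 1.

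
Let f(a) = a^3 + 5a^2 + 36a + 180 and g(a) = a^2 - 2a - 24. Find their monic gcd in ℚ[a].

Repeated division with remainder:
  a^3 + 5a^2 + 36a + 180 = (a + 7)(a^2 - 2a - 24) + (74a + 348)
  a^2 - 2a - 24 = ((1/74)a - 124/1369)(74a + 348) + (10296/1369)
  74a + 348 = ((50653/5148)a + 39701/858)(10296/1369) + (0)
The last nonzero remainder is the constant 10296/1369, so the polynomials are coprime and gcd = 1.

1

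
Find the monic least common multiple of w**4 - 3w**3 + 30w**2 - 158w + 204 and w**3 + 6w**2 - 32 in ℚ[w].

Euclidean algorithm in ℚ[w]:
  w**4 - 3w**3 + 30w**2 - 158w + 204 = (w - 9)(w**3 + 6w**2 - 32) + (84w**2 - 126w - 84)
  w**3 + 6w**2 - 32 = ((1/84)w + 5/56)(84w**2 - 126w - 84) + ((49/4)w - 49/2)
  84w**2 - 126w - 84 = ((48/7)w + 24/7)((49/4)w - 49/2) + (0)
Last nonzero remainder: (49/4)w - 49/2. Dividing through by 49/4 gives the monic gcd w - 2.
Then lcm(f, g) = f·g / gcd(f, g); expanding and making the result monic gives the answer.

w**6 + 5w**5 + 22w**4 + 34w**3 - 580w**2 - 896w + 3264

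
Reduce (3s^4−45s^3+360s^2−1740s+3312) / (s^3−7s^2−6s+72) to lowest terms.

Euclidean algorithm in ℚ[s]:
  3s^4−45s^3+360s^2−1740s+3312 = (3s−24)(s^3−7s^2−6s+72) + (210s^2−2100s+5040)
  s^3−7s^2−6s+72 = ((1/210)s+1/70)(210s^2−2100s+5040) + (0)
Last nonzero remainder: 210s^2−2100s+5040. Dividing through by 210 gives the monic gcd s^2−10s+24.
Cancel s^2−10s+24 from numerator and denominator to get the reduced form.

(3s^2−15s+138)/(s+3)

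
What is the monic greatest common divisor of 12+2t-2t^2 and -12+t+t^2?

-3+t

Apply the Euclidean algorithm:
  -2t^2+2t+12 = (-2)(t^2+t-12) + (4t-12)
  t^2+t-12 = ((1/4)t+1)(4t-12) + (0)
Last nonzero remainder: 4t-12. Dividing through by 4 gives the monic gcd t-3.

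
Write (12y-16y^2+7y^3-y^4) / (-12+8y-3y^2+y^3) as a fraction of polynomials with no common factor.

By polynomial division,
  -y^4+7y^3-16y^2+12y = (-y+4)(y^3-3y^2+8y-12) + (4y^2-32y+48)
  y^3-3y^2+8y-12 = ((1/4)y+5/4)(4y^2-32y+48) + (36y-72)
  4y^2-32y+48 = ((1/9)y-2/3)(36y-72) + (0)
Last nonzero remainder: 36y-72. Dividing through by 36 gives the monic gcd y-2.
Cancel y-2 from numerator and denominator to get the reduced form.

(-6y+5y^2-y^3)/(6-y+y^2)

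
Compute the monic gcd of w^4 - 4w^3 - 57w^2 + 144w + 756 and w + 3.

Apply the Euclidean algorithm:
  w^4 - 4w^3 - 57w^2 + 144w + 756 = (w^3 - 7w^2 - 36w + 252)(w + 3) + (0)
The last nonzero remainder w + 3 is already monic.

w + 3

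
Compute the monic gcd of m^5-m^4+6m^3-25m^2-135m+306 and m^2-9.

m^2-9

By polynomial division,
  m^5-m^4+6m^3-25m^2-135m+306 = (m^3-m^2+15m-34)(m^2-9) + (0)
The last nonzero remainder m^2-9 is already monic.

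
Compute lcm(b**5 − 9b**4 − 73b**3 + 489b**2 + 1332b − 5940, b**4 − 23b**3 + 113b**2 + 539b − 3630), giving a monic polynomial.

b**6 − 20b**5 + 26b**4 + 1292b**3 − 4047b**2 − 20592b + 65340

Apply the Euclidean algorithm:
  b**5 − 9b**4 − 73b**3 + 489b**2 + 1332b − 5940 = (b + 14)(b**4 − 23b**3 + 113b**2 + 539b − 3630) + (136b**3 − 1632b**2 − 2584b + 44880)
  b**4 − 23b**3 + 113b**2 + 539b − 3630 = ((1/136)b − 11/136)(136b**3 − 1632b**2 − 2584b + 44880) + (0)
Last nonzero remainder: 136b**3 − 1632b**2 − 2584b + 44880. Dividing through by 136 gives the monic gcd b**3 − 12b**2 − 19b + 330.
Then lcm(f, g) = f·g / gcd(f, g); expanding and making the result monic gives the answer.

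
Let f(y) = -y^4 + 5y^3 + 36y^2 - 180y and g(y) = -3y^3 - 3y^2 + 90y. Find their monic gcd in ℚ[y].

y^3 + y^2 - 30y

Apply the Euclidean algorithm:
  -y^4 + 5y^3 + 36y^2 - 180y = ((1/3)y - 2)(-3y^3 - 3y^2 + 90y) + (0)
Last nonzero remainder: -3y^3 - 3y^2 + 90y. Dividing through by -3 gives the monic gcd y^3 + y^2 - 30y.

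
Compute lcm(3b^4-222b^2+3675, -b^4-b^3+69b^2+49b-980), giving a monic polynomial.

By polynomial division,
  3b^4-222b^2+3675 = (-3)(-b^4-b^3+69b^2+49b-980) + (-3b^3-15b^2+147b+735)
  -b^4-b^3+69b^2+49b-980 = ((1/3)b-4/3)(-3b^3-15b^2+147b+735) + (0)
Last nonzero remainder: -3b^3-15b^2+147b+735. Dividing through by -3 gives the monic gcd b^3+5b^2-49b-245.
Then lcm(f, g) = f·g / gcd(f, g); expanding and making the result monic gives the answer.

b^5-4b^4-74b^3+296b^2+1225b-4900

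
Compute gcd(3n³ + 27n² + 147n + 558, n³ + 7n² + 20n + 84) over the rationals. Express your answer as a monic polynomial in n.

n + 6

Euclidean algorithm in ℚ[n]:
  3n³ + 27n² + 147n + 558 = (3)(n³ + 7n² + 20n + 84) + (6n² + 87n + 306)
  n³ + 7n² + 20n + 84 = ((1/6)n - 5/4)(6n² + 87n + 306) + ((311/4)n + 933/2)
  6n² + 87n + 306 = ((24/311)n + 204/311)((311/4)n + 933/2) + (0)
Last nonzero remainder: (311/4)n + 933/2. Dividing through by 311/4 gives the monic gcd n + 6.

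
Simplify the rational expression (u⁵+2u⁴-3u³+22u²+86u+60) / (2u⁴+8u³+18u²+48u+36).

(u³-2u²+2u+20)/(2u²+12)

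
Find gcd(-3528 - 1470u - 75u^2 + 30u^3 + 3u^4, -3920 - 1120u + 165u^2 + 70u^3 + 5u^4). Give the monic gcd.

28 + 11u + u^2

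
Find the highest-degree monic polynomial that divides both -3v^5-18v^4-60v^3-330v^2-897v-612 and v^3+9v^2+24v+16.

v^2+5v+4

Euclidean algorithm in ℚ[v]:
  -3v^5-18v^4-60v^3-330v^2-897v-612 = (-3v^2+9v-69)(v^3+9v^2+24v+16) + (123v^2+615v+492)
  v^3+9v^2+24v+16 = ((1/123)v+4/123)(123v^2+615v+492) + (0)
Last nonzero remainder: 123v^2+615v+492. Dividing through by 123 gives the monic gcd v^2+5v+4.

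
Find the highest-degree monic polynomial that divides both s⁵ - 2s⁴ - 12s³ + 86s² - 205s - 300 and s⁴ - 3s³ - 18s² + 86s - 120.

s² + s - 20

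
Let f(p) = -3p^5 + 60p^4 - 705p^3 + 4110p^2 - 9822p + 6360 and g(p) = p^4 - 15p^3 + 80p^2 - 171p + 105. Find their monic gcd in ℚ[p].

Euclidean algorithm in ℚ[p]:
  -3p^5 + 60p^4 - 705p^3 + 4110p^2 - 9822p + 6360 = (-3p + 15)(p^4 - 15p^3 + 80p^2 - 171p + 105) + (-240p^3 + 2397p^2 - 6942p + 4785)
  p^4 - 15p^3 + 80p^2 - 171p + 105 = (-(1/240)p + 401/19200)(-240p^3 + 2397p^2 - 6942p + 4785) + ((6481/6400)p^2 - (19443/3200)p + 6481/1280)
  -240p^3 + 2397p^2 - 6942p + 4785 = (-(1536000/6481)p + 6124800/6481)((6481/6400)p^2 - (19443/3200)p + 6481/1280) + (0)
Last nonzero remainder: (6481/6400)p^2 - (19443/3200)p + 6481/1280. Dividing through by 6481/6400 gives the monic gcd p^2 - 6p + 5.

p^2 - 6p + 5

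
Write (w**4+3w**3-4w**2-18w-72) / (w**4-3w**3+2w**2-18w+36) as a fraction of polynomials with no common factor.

By polynomial division,
  w**4+3w**3-4w**2-18w-72 = (w**4-3w**3+2w**2-18w+36) + (6w**3-6w**2-108)
  w**4-3w**3+2w**2-18w+36 = ((1/6)w-1/3)(6w**3-6w**2-108) + (0)
Last nonzero remainder: 6w**3-6w**2-108. Dividing through by 6 gives the monic gcd w**3-w**2-18.
Cancel w**3-w**2-18 from numerator and denominator to get the reduced form.

(w+4)/(w-2)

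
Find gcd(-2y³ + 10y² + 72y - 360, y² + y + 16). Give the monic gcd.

1

Euclidean algorithm in ℚ[y]:
  -2y³ + 10y² + 72y - 360 = (-2y + 12)(y² + y + 16) + (92y - 552)
  y² + y + 16 = ((1/92)y + 7/92)(92y - 552) + (58)
  92y - 552 = ((46/29)y - 276/29)(58) + (0)
The last nonzero remainder is the constant 58, so the polynomials are coprime and gcd = 1.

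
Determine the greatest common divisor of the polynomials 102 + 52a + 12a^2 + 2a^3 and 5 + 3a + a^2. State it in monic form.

1

Repeated division with remainder:
  2a^3 + 12a^2 + 52a + 102 = (2a + 6)(a^2 + 3a + 5) + (24a + 72)
  a^2 + 3a + 5 = ((1/24)a)(24a + 72) + (5)
  24a + 72 = ((24/5)a + 72/5)(5) + (0)
The last nonzero remainder is the constant 5, so the polynomials are coprime and gcd = 1.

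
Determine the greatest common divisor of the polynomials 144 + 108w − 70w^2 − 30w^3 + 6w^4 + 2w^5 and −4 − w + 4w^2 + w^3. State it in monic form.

Euclidean algorithm in ℚ[w]:
  2w^5 + 6w^4 − 30w^3 − 70w^2 + 108w + 144 = (2w^2 − 2w − 20)(w^3 + 4w^2 − w − 4) + (16w^2 + 80w + 64)
  w^3 + 4w^2 − w − 4 = ((1/16)w − 1/16)(16w^2 + 80w + 64) + (0)
Last nonzero remainder: 16w^2 + 80w + 64. Dividing through by 16 gives the monic gcd w^2 + 5w + 4.

4 + 5w + w^2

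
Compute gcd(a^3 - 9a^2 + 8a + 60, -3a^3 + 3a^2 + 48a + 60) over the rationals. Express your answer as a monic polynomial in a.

a^2 - 3a - 10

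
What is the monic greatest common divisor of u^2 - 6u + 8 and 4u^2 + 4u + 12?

Euclidean algorithm in ℚ[u]:
  u^2 - 6u + 8 = (1/4)(4u^2 + 4u + 12) + (-7u + 5)
  4u^2 + 4u + 12 = (-(4/7)u - 48/49)(-7u + 5) + (828/49)
  -7u + 5 = (-(343/828)u + 245/828)(828/49) + (0)
The last nonzero remainder is the constant 828/49, so the polynomials are coprime and gcd = 1.

1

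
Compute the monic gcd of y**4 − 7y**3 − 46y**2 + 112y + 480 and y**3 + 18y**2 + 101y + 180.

Apply the Euclidean algorithm:
  y**4 − 7y**3 − 46y**2 + 112y + 480 = (y − 25)(y**3 + 18y**2 + 101y + 180) + (303y**2 + 2457y + 4980)
  y**3 + 18y**2 + 101y + 180 = ((1/303)y + 333/10201)(303y**2 + 2457y + 4980) + ((44460/10201)y + 177840/10201)
  303y**2 + 2457y + 4980 = ((1030301/14820)y + 846683/2964)((44460/10201)y + 177840/10201) + (0)
Last nonzero remainder: (44460/10201)y + 177840/10201. Dividing through by 44460/10201 gives the monic gcd y + 4.

y + 4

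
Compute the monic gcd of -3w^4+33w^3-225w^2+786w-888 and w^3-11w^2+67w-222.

By polynomial division,
  -3w^4+33w^3-225w^2+786w-888 = (-3w)(w^3-11w^2+67w-222) + (-24w^2+120w-888)
  w^3-11w^2+67w-222 = (-(1/24)w+1/4)(-24w^2+120w-888) + (0)
Last nonzero remainder: -24w^2+120w-888. Dividing through by -24 gives the monic gcd w^2-5w+37.

w^2-5w+37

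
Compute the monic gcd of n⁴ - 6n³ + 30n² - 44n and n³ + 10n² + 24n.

n

Repeated division with remainder:
  n⁴ - 6n³ + 30n² - 44n = (n - 16)(n³ + 10n² + 24n) + (166n² + 340n)
  n³ + 10n² + 24n = ((1/166)n + 330/6889)(166n² + 340n) + ((53136/6889)n)
  166n² + 340n = ((571787/26568)n + 585565/13284)((53136/6889)n) + (0)
Last nonzero remainder: (53136/6889)n. Dividing through by 53136/6889 gives the monic gcd n.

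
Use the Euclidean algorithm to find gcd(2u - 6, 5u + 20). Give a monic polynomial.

Apply the Euclidean algorithm:
  2u - 6 = (2/5)(5u + 20) + (-14)
  5u + 20 = (-(5/14)u - 10/7)(-14) + (0)
The last nonzero remainder is the constant -14, so the polynomials are coprime and gcd = 1.

1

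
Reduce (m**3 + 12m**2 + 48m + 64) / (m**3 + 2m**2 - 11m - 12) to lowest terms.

(m**2 + 8m + 16)/(m**2 - 2m - 3)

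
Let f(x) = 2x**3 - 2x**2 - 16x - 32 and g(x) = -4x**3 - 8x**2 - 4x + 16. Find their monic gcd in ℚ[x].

By polynomial division,
  2x**3 - 2x**2 - 16x - 32 = (-1/2)(-4x**3 - 8x**2 - 4x + 16) + (-6x**2 - 18x - 24)
  -4x**3 - 8x**2 - 4x + 16 = ((2/3)x - 2/3)(-6x**2 - 18x - 24) + (0)
Last nonzero remainder: -6x**2 - 18x - 24. Dividing through by -6 gives the monic gcd x**2 + 3x + 4.

x**2 + 3x + 4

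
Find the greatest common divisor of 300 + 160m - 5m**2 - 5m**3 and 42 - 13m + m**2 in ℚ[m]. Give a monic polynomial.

By polynomial division,
  -5m**3 - 5m**2 + 160m + 300 = (-5m - 70)(m**2 - 13m + 42) + (-540m + 3240)
  m**2 - 13m + 42 = (-(1/540)m + 7/540)(-540m + 3240) + (0)
Last nonzero remainder: -540m + 3240. Dividing through by -540 gives the monic gcd m - 6.

-6 + m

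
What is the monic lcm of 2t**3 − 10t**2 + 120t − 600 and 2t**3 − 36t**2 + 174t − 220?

t**5 − 18t**4 + 147t**3 − 1190t**2 + 5220t − 6600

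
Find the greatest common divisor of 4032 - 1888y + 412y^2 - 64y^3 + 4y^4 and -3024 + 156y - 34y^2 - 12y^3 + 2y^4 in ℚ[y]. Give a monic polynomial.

-252 + 55y - 12y^2 + y^3

Euclidean algorithm in ℚ[y]:
  4y^4 - 64y^3 + 412y^2 - 1888y + 4032 = (2)(2y^4 - 12y^3 - 34y^2 + 156y - 3024) + (-40y^3 + 480y^2 - 2200y + 10080)
  2y^4 - 12y^3 - 34y^2 + 156y - 3024 = (-(1/20)y - 3/10)(-40y^3 + 480y^2 - 2200y + 10080) + (0)
Last nonzero remainder: -40y^3 + 480y^2 - 2200y + 10080. Dividing through by -40 gives the monic gcd y^3 - 12y^2 + 55y - 252.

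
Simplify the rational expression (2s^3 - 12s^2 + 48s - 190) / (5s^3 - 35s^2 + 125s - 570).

By polynomial division,
  2s^3 - 12s^2 + 48s - 190 = (2/5)(5s^3 - 35s^2 + 125s - 570) + (2s^2 - 2s + 38)
  5s^3 - 35s^2 + 125s - 570 = ((5/2)s - 15)(2s^2 - 2s + 38) + (0)
Last nonzero remainder: 2s^2 - 2s + 38. Dividing through by 2 gives the monic gcd s^2 - s + 19.
Cancel s^2 - s + 19 from numerator and denominator to get the reduced form.

(2s - 10)/(5s - 30)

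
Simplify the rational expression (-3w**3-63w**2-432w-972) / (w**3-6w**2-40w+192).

By polynomial division,
  -3w**3-63w**2-432w-972 = (-3)(w**3-6w**2-40w+192) + (-81w**2-552w-396)
  w**3-6w**2-40w+192 = (-(1/81)w+346/2187)(-81w**2-552w-396) + ((30940/729)w+61880/243)
  -81w**2-552w-396 = (-(59049/30940)w-24057/15470)((30940/729)w+61880/243) + (0)
Last nonzero remainder: (30940/729)w+61880/243. Dividing through by 30940/729 gives the monic gcd w+6.
Cancel w+6 from numerator and denominator to get the reduced form.

(-3w**2-45w-162)/(w**2-12w+32)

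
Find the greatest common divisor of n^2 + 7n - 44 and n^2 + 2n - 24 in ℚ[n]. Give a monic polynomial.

n - 4

By polynomial division,
  n^2 + 7n - 44 = (n^2 + 2n - 24) + (5n - 20)
  n^2 + 2n - 24 = ((1/5)n + 6/5)(5n - 20) + (0)
Last nonzero remainder: 5n - 20. Dividing through by 5 gives the monic gcd n - 4.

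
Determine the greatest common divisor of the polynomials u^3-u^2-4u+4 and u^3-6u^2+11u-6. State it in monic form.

u^2-3u+2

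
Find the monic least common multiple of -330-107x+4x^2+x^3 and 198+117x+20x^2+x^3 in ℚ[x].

Euclidean algorithm in ℚ[x]:
  x^3+4x^2-107x-330 = (x^3+20x^2+117x+198) + (-16x^2-224x-528)
  x^3+20x^2+117x+198 = (-(1/16)x-3/8)(-16x^2-224x-528) + (0)
Last nonzero remainder: -16x^2-224x-528. Dividing through by -16 gives the monic gcd x^2+14x+33.
Then lcm(f, g) = f·g / gcd(f, g); expanding and making the result monic gives the answer.

-1980-972x-83x^2+10x^3+x^4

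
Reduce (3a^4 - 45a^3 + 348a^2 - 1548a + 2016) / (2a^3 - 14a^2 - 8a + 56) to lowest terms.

(3a^2 - 18a + 144)/(2a + 4)

Repeated division with remainder:
  3a^4 - 45a^3 + 348a^2 - 1548a + 2016 = ((3/2)a - 12)(2a^3 - 14a^2 - 8a + 56) + (192a^2 - 1728a + 2688)
  2a^3 - 14a^2 - 8a + 56 = ((1/96)a + 1/48)(192a^2 - 1728a + 2688) + (0)
Last nonzero remainder: 192a^2 - 1728a + 2688. Dividing through by 192 gives the monic gcd a^2 - 9a + 14.
Cancel a^2 - 9a + 14 from numerator and denominator to get the reduced form.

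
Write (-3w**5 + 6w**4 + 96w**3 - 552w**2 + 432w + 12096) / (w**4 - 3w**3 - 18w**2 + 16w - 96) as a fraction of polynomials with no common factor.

(-3w**3 + 24w - 504)/(w**2 - w + 4)

Apply the Euclidean algorithm:
  -3w**5 + 6w**4 + 96w**3 - 552w**2 + 432w + 12096 = (-3w - 3)(w**4 - 3w**3 - 18w**2 + 16w - 96) + (33w**3 - 558w**2 + 192w + 11808)
  w**4 - 3w**3 - 18w**2 + 16w - 96 = ((1/33)w + 51/121)(33w**3 - 558w**2 + 192w + 11808) + ((25576/121)w**2 - (51152/121)w - 613824/121)
  33w**3 - 558w**2 + 192w + 11808 = ((3993/25576)w - 14883/6394)((25576/121)w**2 - (51152/121)w - 613824/121) + (0)
Last nonzero remainder: (25576/121)w**2 - (51152/121)w - 613824/121. Dividing through by 25576/121 gives the monic gcd w**2 - 2w - 24.
Cancel w**2 - 2w - 24 from numerator and denominator to get the reduced form.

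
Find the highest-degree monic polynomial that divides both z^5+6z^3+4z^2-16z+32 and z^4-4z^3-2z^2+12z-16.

By polynomial division,
  z^5+6z^3+4z^2-16z+32 = (z+4)(z^4-4z^3-2z^2+12z-16) + (24z^3-48z+96)
  z^4-4z^3-2z^2+12z-16 = ((1/24)z-1/6)(24z^3-48z+96) + (0)
Last nonzero remainder: 24z^3-48z+96. Dividing through by 24 gives the monic gcd z^3-2z+4.

z^3-2z+4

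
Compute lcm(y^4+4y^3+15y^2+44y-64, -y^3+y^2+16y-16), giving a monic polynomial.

Euclidean algorithm in ℚ[y]:
  y^4+4y^3+15y^2+44y-64 = (-y-5)(-y^3+y^2+16y-16) + (36y^2+108y-144)
  -y^3+y^2+16y-16 = (-(1/36)y+1/9)(36y^2+108y-144) + (0)
Last nonzero remainder: 36y^2+108y-144. Dividing through by 36 gives the monic gcd y^2+3y-4.
Then lcm(f, g) = f·g / gcd(f, g); expanding and making the result monic gives the answer.

y^5-y^3-16y^2-240y+256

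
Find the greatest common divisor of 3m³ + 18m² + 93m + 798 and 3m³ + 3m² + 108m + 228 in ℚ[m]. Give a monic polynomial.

m² − m + 38

By polynomial division,
  3m³ + 18m² + 93m + 798 = (3m³ + 3m² + 108m + 228) + (15m² − 15m + 570)
  3m³ + 3m² + 108m + 228 = ((1/5)m + 2/5)(15m² − 15m + 570) + (0)
Last nonzero remainder: 15m² − 15m + 570. Dividing through by 15 gives the monic gcd m² − m + 38.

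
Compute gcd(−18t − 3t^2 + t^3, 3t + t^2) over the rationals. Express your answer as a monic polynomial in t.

3t + t^2

Repeated division with remainder:
  t^3 − 3t^2 − 18t = (t − 6)(t^2 + 3t) + (0)
The last nonzero remainder t^2 + 3t is already monic.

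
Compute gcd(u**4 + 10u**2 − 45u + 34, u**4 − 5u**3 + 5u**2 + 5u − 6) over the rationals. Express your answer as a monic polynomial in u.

u**2 − 3u + 2

Euclidean algorithm in ℚ[u]:
  u**4 + 10u**2 − 45u + 34 = (u**4 − 5u**3 + 5u**2 + 5u − 6) + (5u**3 + 5u**2 − 50u + 40)
  u**4 − 5u**3 + 5u**2 + 5u − 6 = ((1/5)u − 6/5)(5u**3 + 5u**2 − 50u + 40) + (21u**2 − 63u + 42)
  5u**3 + 5u**2 − 50u + 40 = ((5/21)u + 20/21)(21u**2 − 63u + 42) + (0)
Last nonzero remainder: 21u**2 − 63u + 42. Dividing through by 21 gives the monic gcd u**2 − 3u + 2.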